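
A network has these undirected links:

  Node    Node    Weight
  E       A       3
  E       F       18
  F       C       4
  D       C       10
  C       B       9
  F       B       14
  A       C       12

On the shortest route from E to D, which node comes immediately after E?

Compare a few routes:
E → F → B → C → D: 18+14+9+10 = 51
E → F → C → D: 18+4+10 = 32
E → A → C → D: 3+12+10 = 25
The minimum is 25 via E → A → C → D.
So from E the first move is to A.

A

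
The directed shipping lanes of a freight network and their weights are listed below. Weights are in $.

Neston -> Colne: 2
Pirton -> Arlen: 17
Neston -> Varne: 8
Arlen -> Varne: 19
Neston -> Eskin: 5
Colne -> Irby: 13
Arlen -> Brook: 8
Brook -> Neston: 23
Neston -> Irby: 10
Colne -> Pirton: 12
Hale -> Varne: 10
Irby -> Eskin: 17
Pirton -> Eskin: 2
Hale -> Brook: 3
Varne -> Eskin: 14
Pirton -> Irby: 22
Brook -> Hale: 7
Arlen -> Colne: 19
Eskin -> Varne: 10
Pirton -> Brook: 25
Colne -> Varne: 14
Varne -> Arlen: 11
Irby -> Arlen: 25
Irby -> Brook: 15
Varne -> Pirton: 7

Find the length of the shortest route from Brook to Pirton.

Candidate routes:
Brook–Neston–Colne–Pirton: 23+2+12 = 37
Brook–Hale–Varne–Pirton: 7+10+7 = 24
Cheapest is Brook–Hale–Varne–Pirton at $24.

$24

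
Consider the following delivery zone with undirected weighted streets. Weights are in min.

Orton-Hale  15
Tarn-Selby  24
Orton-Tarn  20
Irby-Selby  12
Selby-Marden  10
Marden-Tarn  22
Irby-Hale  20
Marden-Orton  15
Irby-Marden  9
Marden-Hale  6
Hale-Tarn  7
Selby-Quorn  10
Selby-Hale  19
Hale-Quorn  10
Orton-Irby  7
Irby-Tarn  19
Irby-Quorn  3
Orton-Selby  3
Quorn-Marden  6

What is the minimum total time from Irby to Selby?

Shortest distances from Irby:
Irby: 0
Quorn: 3  (via Irby)
Orton: 7  (via Irby)
Marden: 9  (via Irby)
Selby: 10  (via Orton)
Shortest route: Irby–Orton–Selby = 10 min.

10 min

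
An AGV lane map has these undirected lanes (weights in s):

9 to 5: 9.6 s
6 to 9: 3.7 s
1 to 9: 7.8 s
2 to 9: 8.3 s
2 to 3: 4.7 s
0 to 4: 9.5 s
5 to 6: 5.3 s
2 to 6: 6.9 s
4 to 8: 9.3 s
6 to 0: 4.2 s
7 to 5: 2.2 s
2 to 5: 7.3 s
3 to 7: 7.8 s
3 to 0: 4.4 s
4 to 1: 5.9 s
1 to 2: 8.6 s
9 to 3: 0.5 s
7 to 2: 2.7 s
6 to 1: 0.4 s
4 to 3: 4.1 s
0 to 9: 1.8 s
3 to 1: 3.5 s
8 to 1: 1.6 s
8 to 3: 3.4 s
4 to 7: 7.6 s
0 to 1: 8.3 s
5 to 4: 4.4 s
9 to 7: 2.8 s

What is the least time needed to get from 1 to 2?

7.3 s

Compare a few routes:
1 - 6 - 9 - 3 - 2: 0.4+3.7+0.5+4.7 = 9.3
1 - 3 - 2: 3.5+4.7 = 8.2
1 - 6 - 2: 0.4+6.9 = 7.3
1 - 2: 8.6 = 8.6
Cheapest is 1 - 6 - 2 at 7.3 s.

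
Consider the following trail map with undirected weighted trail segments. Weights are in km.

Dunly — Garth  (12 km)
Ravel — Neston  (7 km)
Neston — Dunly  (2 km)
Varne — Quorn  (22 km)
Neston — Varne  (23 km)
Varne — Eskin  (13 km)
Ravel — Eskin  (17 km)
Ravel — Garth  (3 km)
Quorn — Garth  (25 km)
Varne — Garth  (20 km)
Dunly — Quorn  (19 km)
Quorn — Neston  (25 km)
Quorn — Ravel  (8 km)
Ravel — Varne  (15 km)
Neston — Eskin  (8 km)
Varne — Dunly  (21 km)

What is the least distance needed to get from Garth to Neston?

10 km

Settle nodes by increasing distance from Garth:
Garth: 0
Ravel: 3  (via Garth)
Neston: 10  (via Ravel)
Shortest route: Garth–Ravel–Neston = 10 km.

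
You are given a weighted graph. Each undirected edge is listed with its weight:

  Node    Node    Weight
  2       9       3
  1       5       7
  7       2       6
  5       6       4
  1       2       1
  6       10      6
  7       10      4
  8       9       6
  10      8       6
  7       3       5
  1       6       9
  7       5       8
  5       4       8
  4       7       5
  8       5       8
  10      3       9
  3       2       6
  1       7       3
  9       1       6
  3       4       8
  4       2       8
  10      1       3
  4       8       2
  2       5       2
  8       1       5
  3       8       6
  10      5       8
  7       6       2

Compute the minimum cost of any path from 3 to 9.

Compare a few routes:
3 - 2 - 9: 6+3 = 9
3 - 7 - 1 - 2 - 9: 5+3+1+3 = 12
3 - 8 - 9: 6+6 = 12
Cheapest is 3 - 2 - 9 at 9.

9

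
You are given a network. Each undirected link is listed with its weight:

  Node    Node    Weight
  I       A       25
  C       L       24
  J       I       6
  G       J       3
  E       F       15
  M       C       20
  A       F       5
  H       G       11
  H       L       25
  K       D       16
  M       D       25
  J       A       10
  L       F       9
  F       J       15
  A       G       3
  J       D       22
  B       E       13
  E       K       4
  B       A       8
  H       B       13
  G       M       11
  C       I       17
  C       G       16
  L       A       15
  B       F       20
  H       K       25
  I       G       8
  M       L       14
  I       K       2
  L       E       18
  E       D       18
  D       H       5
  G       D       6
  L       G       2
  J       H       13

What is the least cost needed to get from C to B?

27

Compare a few routes:
C - G - A - B: 16+3+8 = 27
C - I - G - A - B: 17+8+3+8 = 36
The minimum is 27 via C - G - A - B.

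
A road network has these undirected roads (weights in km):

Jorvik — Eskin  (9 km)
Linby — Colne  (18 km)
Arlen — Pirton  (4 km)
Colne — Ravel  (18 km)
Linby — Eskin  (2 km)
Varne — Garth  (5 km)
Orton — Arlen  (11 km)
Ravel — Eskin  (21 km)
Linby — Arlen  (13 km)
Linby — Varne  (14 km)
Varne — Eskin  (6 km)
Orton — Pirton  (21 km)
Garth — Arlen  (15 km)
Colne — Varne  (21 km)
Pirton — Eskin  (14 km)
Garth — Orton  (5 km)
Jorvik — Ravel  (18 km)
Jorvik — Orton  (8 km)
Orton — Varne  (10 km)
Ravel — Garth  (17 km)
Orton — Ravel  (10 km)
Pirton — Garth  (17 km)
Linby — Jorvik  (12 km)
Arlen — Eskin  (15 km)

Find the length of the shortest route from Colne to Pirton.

Settle nodes by increasing distance from Colne:
Colne: 0
Linby: 18  (via Colne)
Ravel: 18  (via Colne)
Eskin: 20  (via Linby)
Varne: 21  (via Colne)
Garth: 26  (via Varne)
Orton: 28  (via Ravel)
Jorvik: 29  (via Eskin)
Arlen: 31  (via Linby)
Pirton: 34  (via Eskin)
Shortest route: Colne → Linby → Eskin → Pirton = 34 km.

34 km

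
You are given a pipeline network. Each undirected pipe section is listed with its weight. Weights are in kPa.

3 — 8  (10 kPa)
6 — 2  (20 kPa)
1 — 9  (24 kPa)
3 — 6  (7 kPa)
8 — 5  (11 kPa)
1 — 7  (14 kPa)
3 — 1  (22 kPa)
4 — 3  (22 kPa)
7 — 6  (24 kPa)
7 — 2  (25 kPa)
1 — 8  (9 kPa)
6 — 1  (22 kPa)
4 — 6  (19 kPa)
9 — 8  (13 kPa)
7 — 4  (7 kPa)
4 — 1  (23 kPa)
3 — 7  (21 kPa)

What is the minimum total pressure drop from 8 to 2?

Candidate routes:
8 → 3 → 6 → 2: 10+7+20 = 37
8 → 1 → 7 → 2: 9+14+25 = 48
Cheapest is 8 → 3 → 6 → 2 at 37 kPa.

37 kPa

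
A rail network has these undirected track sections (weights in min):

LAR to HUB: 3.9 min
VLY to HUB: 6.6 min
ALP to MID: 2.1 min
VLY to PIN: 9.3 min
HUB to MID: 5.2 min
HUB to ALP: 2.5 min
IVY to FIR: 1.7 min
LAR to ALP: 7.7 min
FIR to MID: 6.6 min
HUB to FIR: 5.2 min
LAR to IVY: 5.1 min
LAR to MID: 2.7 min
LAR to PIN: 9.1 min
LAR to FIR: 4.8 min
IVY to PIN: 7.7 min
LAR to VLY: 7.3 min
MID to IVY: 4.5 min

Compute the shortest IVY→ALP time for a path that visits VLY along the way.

21.5 min

Shortest IVY→VLY: IVY–LAR–VLY = 12.4
Best VLY to ALP: VLY–HUB–ALP costing 9.1
Total via VLY: 12.4 + 9.1 = 21.5 min.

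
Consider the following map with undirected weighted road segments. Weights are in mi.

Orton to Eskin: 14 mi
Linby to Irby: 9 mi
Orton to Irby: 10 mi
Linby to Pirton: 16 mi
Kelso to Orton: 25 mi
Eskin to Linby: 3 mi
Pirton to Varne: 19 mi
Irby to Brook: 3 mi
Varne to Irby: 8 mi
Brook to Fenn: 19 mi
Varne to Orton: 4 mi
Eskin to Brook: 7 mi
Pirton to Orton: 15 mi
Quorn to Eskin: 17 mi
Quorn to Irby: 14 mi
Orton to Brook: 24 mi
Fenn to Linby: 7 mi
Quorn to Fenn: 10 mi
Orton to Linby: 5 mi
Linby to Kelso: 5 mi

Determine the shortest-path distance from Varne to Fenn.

Shortest distances from Varne:
Varne: 0
Orton: 4  (via Varne)
Irby: 8  (via Varne)
Linby: 9  (via Orton)
Brook: 11  (via Irby)
Eskin: 12  (via Linby)
Kelso: 14  (via Linby)
Fenn: 16  (via Linby)
Shortest route: Varne → Orton → Linby → Fenn = 16 mi.

16 mi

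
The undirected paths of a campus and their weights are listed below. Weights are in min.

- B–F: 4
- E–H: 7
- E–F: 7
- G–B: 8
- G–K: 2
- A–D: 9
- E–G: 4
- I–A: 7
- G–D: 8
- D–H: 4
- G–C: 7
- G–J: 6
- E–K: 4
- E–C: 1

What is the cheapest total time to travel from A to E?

20 min

Running Dijkstra from A:
A: 0
I: 7  (via A)
D: 9  (via A)
H: 13  (via D)
G: 17  (via D)
K: 19  (via G)
E: 20  (via H)
Shortest route: A → D → H → E = 20 min.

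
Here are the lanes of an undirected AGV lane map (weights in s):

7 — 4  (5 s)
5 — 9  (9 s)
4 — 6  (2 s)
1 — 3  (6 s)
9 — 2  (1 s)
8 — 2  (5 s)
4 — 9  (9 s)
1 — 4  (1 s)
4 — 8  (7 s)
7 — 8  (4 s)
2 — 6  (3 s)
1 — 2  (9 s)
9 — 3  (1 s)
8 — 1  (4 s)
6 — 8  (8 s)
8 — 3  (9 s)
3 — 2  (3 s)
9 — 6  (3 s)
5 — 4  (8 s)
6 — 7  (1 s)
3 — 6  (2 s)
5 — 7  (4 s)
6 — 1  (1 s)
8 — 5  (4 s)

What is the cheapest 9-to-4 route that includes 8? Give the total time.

11 s

Best 9 to 8: 9–2–8 costing 6
Best 8 to 4: 8–1–4 costing 5
Total via 8: 6 + 5 = 11 s.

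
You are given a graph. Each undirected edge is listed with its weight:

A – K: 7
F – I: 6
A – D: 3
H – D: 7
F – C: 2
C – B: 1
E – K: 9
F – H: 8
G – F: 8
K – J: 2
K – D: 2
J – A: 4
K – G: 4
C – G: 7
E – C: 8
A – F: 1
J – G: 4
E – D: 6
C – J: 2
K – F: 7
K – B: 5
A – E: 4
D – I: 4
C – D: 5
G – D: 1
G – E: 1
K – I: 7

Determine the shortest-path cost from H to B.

11

Candidate routes:
H → D → A → F → C → B: 7+3+1+2+1 = 14
H → D → C → B: 7+5+1 = 13
H → F → C → B: 8+2+1 = 11
The minimum is 11 via H → F → C → B.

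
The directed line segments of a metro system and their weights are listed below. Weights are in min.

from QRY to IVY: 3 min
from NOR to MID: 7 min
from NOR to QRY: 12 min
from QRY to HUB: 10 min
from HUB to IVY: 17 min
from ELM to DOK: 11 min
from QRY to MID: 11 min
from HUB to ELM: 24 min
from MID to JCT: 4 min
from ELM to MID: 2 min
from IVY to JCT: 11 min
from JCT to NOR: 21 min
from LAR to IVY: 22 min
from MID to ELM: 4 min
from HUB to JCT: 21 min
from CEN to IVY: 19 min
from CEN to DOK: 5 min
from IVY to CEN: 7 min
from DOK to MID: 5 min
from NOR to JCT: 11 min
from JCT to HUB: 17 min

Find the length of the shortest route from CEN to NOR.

Candidate routes:
CEN → DOK → MID → JCT → NOR: 5+5+4+21 = 35
CEN → IVY → JCT → NOR: 19+11+21 = 51
The minimum is 35 min via CEN → DOK → MID → JCT → NOR.

35 min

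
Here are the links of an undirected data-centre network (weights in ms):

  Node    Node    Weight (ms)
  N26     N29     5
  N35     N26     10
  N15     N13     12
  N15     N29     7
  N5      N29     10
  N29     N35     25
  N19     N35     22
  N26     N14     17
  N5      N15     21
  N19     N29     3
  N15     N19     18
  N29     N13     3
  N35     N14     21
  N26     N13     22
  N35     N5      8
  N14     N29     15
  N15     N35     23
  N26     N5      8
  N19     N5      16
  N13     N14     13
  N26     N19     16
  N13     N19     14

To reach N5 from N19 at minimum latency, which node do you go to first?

Enumerating some paths:
N19–N5: 16 = 16
N19–N29–N26–N5: 3+5+8 = 16
N19–N29–N5: 3+10 = 13
N19–N26–N5: 16+8 = 24
Cheapest is N19–N29–N5 at 13 ms.
So from N19 the first move is to N29.

N29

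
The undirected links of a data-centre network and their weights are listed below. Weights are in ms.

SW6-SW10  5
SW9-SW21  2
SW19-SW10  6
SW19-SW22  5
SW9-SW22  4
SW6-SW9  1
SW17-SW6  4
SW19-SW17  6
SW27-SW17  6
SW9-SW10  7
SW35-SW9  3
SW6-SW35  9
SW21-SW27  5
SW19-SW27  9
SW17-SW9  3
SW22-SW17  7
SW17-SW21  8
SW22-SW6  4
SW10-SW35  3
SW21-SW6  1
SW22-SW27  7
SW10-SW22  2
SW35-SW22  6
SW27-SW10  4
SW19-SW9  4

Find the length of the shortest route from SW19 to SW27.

Shortest distances from SW19:
SW19: 0
SW9: 4  (via SW19)
SW6: 5  (via SW9)
SW22: 5  (via SW19)
SW10: 6  (via SW19)
SW21: 6  (via SW9)
SW17: 6  (via SW19)
SW35: 7  (via SW9)
SW27: 9  (via SW19)
Shortest route: SW19–SW27 = 9 ms.

9 ms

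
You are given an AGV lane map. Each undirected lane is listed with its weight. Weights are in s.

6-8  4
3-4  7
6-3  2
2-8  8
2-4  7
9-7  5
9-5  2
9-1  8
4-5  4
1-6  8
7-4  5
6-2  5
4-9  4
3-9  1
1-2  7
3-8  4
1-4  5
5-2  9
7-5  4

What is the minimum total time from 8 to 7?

10 s

Enumerating some paths:
8–3–9–5–7: 4+1+2+4 = 11
8–6–3–9–7: 4+2+1+5 = 12
8–3–9–7: 4+1+5 = 10
Cheapest is 8–3–9–7 at 10 s.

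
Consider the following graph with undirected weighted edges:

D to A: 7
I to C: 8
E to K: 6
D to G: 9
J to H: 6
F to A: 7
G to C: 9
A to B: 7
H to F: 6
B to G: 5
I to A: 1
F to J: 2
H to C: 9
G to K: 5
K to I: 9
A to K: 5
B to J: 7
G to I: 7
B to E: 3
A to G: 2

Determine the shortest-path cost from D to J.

Shortest distances from D:
D: 0
A: 7  (via D)
I: 8  (via A)
G: 9  (via D)
K: 12  (via A)
B: 14  (via A)
F: 14  (via A)
C: 16  (via I)
J: 16  (via F)
Shortest route: D → A → F → J = 16.

16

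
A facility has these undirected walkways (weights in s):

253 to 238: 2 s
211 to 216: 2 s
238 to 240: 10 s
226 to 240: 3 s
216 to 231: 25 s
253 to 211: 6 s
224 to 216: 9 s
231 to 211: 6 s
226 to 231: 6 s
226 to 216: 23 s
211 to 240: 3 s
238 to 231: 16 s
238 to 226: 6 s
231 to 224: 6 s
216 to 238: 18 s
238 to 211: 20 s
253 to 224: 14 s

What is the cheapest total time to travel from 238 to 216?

10 s

Settle nodes by increasing distance from 238:
238: 0
253: 2  (via 238)
226: 6  (via 238)
211: 8  (via 253)
240: 9  (via 226)
216: 10  (via 211)
Shortest route: 238–253–211–216 = 10 s.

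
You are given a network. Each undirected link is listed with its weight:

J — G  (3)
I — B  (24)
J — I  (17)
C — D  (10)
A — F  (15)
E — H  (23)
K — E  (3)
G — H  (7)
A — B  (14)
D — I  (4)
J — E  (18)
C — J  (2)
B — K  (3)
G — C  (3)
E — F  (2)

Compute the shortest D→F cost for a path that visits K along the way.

36

Shortest D→K: D–I–B–K = 31
Best K to F: K–E–F costing 5
Total via K: 31 + 5 = 36.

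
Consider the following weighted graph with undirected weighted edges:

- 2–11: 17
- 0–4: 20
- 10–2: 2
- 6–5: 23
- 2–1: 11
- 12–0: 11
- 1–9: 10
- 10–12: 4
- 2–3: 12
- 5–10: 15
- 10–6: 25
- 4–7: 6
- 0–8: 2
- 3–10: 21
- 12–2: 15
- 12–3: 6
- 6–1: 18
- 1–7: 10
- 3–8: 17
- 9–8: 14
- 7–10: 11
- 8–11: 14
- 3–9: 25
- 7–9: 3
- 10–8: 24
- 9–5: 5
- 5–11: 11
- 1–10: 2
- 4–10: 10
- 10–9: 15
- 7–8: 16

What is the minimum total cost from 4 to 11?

Enumerating some paths:
4–10–5–11: 10+15+11 = 36
4–0–8–11: 20+2+14 = 36
4–10–2–11: 10+2+17 = 29
4–7–9–5–11: 6+3+5+11 = 25
Cheapest is 4–7–9–5–11 at 25.

25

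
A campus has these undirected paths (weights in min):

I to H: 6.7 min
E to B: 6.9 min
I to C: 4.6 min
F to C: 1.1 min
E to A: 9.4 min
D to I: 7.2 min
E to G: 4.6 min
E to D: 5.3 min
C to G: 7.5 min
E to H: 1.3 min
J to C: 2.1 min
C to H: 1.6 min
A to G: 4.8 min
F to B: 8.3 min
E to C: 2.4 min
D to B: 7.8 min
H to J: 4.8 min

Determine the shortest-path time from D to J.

Candidate routes:
D → E → C → J: 5.3+2.4+2.1 = 9.8
D → E → H → C → J: 5.3+1.3+1.6+2.1 = 10.3
Cheapest is D → E → C → J at 9.8 min.

9.8 min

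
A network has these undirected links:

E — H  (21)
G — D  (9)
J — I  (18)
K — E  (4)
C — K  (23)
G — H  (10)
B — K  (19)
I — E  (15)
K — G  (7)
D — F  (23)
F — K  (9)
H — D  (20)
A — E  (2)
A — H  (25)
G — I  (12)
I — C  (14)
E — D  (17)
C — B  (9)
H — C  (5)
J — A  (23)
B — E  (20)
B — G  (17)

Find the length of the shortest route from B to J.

Candidate routes:
B–E–A–J: 20+2+23 = 45
B–C–I–J: 9+14+18 = 41
Cheapest is B–C–I–J at 41.

41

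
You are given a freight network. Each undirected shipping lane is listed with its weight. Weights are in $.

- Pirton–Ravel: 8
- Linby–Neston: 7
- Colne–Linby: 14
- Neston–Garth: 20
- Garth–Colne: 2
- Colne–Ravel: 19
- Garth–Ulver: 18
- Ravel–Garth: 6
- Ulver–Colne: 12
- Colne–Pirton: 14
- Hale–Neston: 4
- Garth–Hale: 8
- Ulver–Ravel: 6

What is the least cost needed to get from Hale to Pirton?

Shortest distances from Hale:
Hale: 0
Neston: 4  (via Hale)
Garth: 8  (via Hale)
Colne: 10  (via Garth)
Linby: 11  (via Neston)
Ravel: 14  (via Garth)
Ulver: 20  (via Ravel)
Pirton: 22  (via Ravel)
Shortest route: Hale → Garth → Ravel → Pirton = $22.

$22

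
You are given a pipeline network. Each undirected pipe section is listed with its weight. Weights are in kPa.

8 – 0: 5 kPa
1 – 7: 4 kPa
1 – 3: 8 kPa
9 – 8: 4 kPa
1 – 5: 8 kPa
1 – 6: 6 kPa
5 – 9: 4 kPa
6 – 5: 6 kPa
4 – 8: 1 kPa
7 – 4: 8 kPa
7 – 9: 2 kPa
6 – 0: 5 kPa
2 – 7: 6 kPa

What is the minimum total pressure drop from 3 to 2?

18 kPa

Settle nodes by increasing distance from 3:
3: 0
1: 8  (via 3)
7: 12  (via 1)
6: 14  (via 1)
9: 14  (via 7)
5: 16  (via 1)
2: 18  (via 7)
Shortest route: 3–1–7–2 = 18 kPa.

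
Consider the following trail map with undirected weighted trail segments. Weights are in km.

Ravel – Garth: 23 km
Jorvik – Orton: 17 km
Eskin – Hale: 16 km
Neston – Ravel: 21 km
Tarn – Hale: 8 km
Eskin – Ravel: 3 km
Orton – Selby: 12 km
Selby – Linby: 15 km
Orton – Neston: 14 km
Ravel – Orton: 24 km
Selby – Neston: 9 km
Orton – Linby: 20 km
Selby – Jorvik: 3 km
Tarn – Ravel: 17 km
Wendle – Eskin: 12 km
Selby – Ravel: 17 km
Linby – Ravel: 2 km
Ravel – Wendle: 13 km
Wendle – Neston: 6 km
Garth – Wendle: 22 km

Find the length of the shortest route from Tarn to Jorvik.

Running Dijkstra from Tarn:
Tarn: 0
Hale: 8  (via Tarn)
Ravel: 17  (via Tarn)
Linby: 19  (via Ravel)
Eskin: 20  (via Ravel)
Wendle: 30  (via Ravel)
Selby: 34  (via Ravel)
Neston: 36  (via Wendle)
Jorvik: 37  (via Selby)
Shortest route: Tarn → Ravel → Selby → Jorvik = 37 km.

37 km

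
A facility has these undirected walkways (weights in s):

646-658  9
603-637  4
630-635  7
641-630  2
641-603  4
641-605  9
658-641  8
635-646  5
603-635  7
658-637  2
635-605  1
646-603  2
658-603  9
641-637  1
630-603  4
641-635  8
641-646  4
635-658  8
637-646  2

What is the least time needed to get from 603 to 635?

Candidate routes:
603–635: 7 = 7
603–630–635: 4+7 = 11
603–637–646–635: 4+2+5 = 11
603–641–637–646–635: 4+1+2+5 = 12
Cheapest is 603–635 at 7 s.

7 s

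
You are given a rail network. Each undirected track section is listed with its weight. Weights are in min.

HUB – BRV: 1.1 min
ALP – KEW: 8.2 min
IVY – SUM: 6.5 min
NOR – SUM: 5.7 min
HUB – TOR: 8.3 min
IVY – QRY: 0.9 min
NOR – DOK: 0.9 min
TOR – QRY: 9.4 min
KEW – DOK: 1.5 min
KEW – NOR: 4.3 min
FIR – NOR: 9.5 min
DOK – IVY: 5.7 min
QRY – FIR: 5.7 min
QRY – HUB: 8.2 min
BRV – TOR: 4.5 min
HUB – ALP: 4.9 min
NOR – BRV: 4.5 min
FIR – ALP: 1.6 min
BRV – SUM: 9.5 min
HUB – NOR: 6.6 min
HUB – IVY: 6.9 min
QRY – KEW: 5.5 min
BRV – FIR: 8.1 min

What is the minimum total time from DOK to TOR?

Shortest distances from DOK:
DOK: 0
NOR: 0.9  (via DOK)
KEW: 1.5  (via DOK)
BRV: 5.4  (via NOR)
IVY: 5.7  (via DOK)
HUB: 6.5  (via BRV)
QRY: 6.6  (via IVY)
SUM: 6.6  (via NOR)
ALP: 9.7  (via KEW)
TOR: 9.9  (via BRV)
Shortest route: DOK–NOR–BRV–TOR = 9.9 min.

9.9 min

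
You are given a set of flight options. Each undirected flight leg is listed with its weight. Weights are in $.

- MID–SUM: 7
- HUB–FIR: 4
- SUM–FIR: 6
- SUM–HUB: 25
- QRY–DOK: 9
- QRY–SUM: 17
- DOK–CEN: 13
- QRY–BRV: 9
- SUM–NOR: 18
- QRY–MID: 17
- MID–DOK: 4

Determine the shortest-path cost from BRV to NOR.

Running Dijkstra from BRV:
BRV: 0
QRY: 9  (via BRV)
DOK: 18  (via QRY)
MID: 22  (via DOK)
SUM: 26  (via QRY)
CEN: 31  (via DOK)
FIR: 32  (via SUM)
HUB: 36  (via FIR)
NOR: 44  (via SUM)
Shortest route: BRV–QRY–SUM–NOR = $44.

$44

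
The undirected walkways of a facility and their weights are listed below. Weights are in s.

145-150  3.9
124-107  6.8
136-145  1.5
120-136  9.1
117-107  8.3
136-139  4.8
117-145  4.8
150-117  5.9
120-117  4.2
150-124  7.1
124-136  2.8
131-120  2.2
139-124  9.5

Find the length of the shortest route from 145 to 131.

Candidate routes:
145–117–120–131: 4.8+4.2+2.2 = 11.2
145–150–117–120–131: 3.9+5.9+4.2+2.2 = 16.2
145–136–124–150–117–120–131: 1.5+2.8+7.1+5.9+4.2+2.2 = 23.7
145–136–120–131: 1.5+9.1+2.2 = 12.8
The minimum is 11.2 s via 145–117–120–131.

11.2 s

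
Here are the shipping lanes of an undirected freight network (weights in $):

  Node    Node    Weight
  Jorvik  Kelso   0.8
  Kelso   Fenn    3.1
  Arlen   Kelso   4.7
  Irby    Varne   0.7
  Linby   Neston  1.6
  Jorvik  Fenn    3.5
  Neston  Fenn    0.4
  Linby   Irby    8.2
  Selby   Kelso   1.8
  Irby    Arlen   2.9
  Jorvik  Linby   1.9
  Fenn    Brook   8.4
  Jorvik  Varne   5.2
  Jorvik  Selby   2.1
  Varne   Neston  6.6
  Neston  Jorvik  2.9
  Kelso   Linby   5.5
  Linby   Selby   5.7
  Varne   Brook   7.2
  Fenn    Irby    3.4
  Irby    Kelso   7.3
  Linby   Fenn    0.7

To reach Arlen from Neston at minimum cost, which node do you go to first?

Candidate routes:
Neston - Fenn - Irby - Arlen: 0.4+3.4+2.9 = 6.7
Neston - Jorvik - Kelso - Arlen: 2.9+0.8+4.7 = 8.4
Neston - Fenn - Kelso - Arlen: 0.4+3.1+4.7 = 8.2
Cheapest is Neston - Fenn - Irby - Arlen at $6.7.
So from Neston the first move is to Fenn.

Fenn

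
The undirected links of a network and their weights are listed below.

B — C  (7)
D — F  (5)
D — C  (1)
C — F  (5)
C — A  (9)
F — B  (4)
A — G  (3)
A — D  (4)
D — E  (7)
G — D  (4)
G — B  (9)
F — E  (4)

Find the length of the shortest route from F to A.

Shortest distances from F:
F: 0
B: 4  (via F)
E: 4  (via F)
C: 5  (via F)
D: 5  (via F)
A: 9  (via D)
Shortest route: F → D → A = 9.

9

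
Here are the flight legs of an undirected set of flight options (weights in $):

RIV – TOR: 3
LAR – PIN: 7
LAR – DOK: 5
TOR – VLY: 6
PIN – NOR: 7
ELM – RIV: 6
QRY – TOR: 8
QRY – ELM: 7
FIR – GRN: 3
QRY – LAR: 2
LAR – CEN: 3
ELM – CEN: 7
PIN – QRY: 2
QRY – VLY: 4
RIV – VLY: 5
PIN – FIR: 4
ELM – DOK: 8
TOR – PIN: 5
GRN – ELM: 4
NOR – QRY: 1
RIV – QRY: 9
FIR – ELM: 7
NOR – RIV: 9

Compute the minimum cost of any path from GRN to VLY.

$13

Running Dijkstra from GRN:
GRN: 0
FIR: 3  (via GRN)
ELM: 4  (via GRN)
PIN: 7  (via FIR)
QRY: 9  (via PIN)
NOR: 10  (via QRY)
RIV: 10  (via ELM)
CEN: 11  (via ELM)
LAR: 11  (via QRY)
TOR: 12  (via PIN)
DOK: 12  (via ELM)
VLY: 13  (via QRY)
Shortest route: GRN → FIR → PIN → QRY → VLY = $13.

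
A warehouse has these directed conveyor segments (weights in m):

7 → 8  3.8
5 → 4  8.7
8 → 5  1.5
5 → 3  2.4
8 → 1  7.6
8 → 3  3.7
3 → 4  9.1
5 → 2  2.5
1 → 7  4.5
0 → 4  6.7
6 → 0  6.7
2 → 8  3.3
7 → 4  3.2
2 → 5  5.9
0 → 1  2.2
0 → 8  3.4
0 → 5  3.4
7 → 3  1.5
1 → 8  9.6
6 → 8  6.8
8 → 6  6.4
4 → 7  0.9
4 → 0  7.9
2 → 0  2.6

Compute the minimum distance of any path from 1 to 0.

Enumerating some paths:
1 → 7 → 8 → 5 → 2 → 0: 4.5+3.8+1.5+2.5+2.6 = 14.9
1 → 7 → 4 → 0: 4.5+3.2+7.9 = 15.6
1 → 7 → 8 → 6 → 0: 4.5+3.8+6.4+6.7 = 21.4
1 → 8 → 5 → 2 → 0: 9.6+1.5+2.5+2.6 = 16.2
Cheapest is 1 → 7 → 8 → 5 → 2 → 0 at 14.9 m.

14.9 m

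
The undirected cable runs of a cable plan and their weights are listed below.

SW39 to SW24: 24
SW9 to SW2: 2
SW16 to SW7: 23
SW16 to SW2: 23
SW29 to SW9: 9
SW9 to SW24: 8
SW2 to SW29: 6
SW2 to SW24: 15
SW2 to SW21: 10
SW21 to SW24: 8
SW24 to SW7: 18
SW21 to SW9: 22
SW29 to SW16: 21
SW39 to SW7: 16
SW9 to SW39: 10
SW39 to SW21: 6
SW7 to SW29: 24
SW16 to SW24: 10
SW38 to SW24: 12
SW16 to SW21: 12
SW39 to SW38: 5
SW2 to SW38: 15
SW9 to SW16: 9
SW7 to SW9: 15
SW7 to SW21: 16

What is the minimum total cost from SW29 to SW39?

Running Dijkstra from SW29:
SW29: 0
SW2: 6  (via SW29)
SW9: 8  (via SW2)
SW21: 16  (via SW2)
SW24: 16  (via SW9)
SW16: 17  (via SW9)
SW39: 18  (via SW9)
Shortest route: SW29–SW2–SW9–SW39 = 18.

18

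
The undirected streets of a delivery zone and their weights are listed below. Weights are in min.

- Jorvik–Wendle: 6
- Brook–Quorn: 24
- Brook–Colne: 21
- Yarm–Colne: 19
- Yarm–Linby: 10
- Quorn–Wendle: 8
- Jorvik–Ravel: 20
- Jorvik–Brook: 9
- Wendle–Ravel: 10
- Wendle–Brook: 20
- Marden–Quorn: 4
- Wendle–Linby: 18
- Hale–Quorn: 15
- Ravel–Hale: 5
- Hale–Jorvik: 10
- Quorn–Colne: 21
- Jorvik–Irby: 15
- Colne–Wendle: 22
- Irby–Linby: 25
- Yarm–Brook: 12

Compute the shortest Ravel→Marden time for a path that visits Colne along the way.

57 min

Best Ravel to Colne: Ravel → Wendle → Colne costing 32
Best Colne to Marden: Colne → Quorn → Marden costing 25
Total via Colne: 32 + 25 = 57 min.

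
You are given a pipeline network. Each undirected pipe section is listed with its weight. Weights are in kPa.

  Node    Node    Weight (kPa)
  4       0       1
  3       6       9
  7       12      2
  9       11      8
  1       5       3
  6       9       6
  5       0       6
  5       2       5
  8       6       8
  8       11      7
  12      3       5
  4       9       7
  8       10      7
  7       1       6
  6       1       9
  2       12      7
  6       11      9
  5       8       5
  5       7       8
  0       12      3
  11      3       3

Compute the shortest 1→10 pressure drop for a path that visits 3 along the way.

30 kPa

Shortest 1→3: 1–7–12–3 = 13
Best 3 to 10: 3–11–8–10 costing 17
Total via 3: 13 + 17 = 30 kPa.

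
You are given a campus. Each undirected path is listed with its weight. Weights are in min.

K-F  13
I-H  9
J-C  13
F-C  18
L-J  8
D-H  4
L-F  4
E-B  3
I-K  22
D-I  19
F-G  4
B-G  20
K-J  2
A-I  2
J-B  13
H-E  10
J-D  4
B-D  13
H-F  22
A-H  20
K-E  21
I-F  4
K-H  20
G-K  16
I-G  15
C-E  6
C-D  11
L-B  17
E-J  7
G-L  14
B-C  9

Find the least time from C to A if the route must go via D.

26 min

Best C to D: C–D costing 11
Shortest D→A: D–H–I–A = 15
Total via D: 11 + 15 = 26 min.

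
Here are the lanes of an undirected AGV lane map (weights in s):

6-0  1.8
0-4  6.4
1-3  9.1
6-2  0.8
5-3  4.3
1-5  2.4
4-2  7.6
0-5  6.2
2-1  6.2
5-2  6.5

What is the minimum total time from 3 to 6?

11.6 s

Shortest distances from 3:
3: 0
5: 4.3  (via 3)
1: 6.7  (via 5)
0: 10.5  (via 5)
2: 10.8  (via 5)
6: 11.6  (via 2)
Shortest route: 3–5–2–6 = 11.6 s.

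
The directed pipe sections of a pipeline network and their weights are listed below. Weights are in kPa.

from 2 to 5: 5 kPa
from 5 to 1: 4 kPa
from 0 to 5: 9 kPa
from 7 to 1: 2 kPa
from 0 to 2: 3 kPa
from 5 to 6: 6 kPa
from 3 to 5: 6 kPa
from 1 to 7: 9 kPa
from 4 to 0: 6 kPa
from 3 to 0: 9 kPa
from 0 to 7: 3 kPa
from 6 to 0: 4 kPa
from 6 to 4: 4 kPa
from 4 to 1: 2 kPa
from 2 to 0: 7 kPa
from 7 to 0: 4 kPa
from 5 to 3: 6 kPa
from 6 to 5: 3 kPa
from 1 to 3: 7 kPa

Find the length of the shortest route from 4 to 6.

Candidate routes:
4–0–2–5–6: 6+3+5+6 = 20
4–1–3–5–6: 2+7+6+6 = 21
4–0–5–6: 6+9+6 = 21
4–1–7–0–2–5–6: 2+9+4+3+5+6 = 29
The minimum is 20 kPa via 4–0–2–5–6.

20 kPa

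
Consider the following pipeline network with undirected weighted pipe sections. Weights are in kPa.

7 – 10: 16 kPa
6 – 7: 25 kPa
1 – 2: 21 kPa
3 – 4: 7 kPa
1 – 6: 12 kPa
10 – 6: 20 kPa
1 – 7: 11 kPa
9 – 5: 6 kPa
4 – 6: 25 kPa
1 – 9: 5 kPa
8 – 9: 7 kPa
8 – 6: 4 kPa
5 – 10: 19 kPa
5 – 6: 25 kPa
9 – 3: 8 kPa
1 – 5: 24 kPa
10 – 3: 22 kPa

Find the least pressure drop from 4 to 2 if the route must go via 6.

Shortest 4→6: 4–6 = 25
Shortest 6→2: 6–1–2 = 33
Total via 6: 25 + 33 = 58 kPa.

58 kPa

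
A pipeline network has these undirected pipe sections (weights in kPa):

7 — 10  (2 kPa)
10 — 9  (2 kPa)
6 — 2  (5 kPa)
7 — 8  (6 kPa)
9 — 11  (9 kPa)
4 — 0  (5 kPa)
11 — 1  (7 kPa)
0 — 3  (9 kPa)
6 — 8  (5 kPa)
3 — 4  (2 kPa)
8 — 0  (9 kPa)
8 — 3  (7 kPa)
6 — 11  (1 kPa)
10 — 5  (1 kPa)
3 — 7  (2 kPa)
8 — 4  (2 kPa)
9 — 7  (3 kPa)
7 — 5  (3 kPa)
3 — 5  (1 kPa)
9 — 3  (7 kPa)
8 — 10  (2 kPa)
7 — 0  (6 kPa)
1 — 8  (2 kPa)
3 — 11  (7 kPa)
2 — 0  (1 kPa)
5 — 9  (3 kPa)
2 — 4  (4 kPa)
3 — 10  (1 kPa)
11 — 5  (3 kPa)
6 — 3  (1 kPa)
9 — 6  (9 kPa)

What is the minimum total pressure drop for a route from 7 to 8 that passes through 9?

7 kPa

Shortest 7→9: 7 → 9 = 3
Shortest 9→8: 9 → 10 → 8 = 4
Total via 9: 3 + 4 = 7 kPa.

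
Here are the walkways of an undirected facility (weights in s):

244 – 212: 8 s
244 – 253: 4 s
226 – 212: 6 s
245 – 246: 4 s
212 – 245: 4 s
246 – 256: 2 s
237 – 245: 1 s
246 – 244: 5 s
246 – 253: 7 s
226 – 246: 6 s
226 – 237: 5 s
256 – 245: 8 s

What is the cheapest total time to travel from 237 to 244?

Compare a few routes:
237 - 245 - 246 - 244: 1+4+5 = 10
237 - 245 - 212 - 244: 1+4+8 = 13
Cheapest is 237 - 245 - 246 - 244 at 10 s.

10 s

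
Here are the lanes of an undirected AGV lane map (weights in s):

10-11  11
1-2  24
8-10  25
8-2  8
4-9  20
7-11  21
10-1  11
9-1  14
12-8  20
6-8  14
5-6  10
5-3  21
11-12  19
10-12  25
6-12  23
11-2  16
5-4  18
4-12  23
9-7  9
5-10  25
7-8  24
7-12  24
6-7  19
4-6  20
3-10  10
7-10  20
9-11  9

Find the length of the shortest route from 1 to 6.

42 s

Shortest distances from 1:
1: 0
10: 11  (via 1)
9: 14  (via 1)
3: 21  (via 10)
11: 22  (via 10)
7: 23  (via 9)
2: 24  (via 1)
8: 32  (via 2)
4: 34  (via 9)
5: 36  (via 10)
12: 36  (via 10)
6: 42  (via 7)
Shortest route: 1 → 9 → 7 → 6 = 42 s.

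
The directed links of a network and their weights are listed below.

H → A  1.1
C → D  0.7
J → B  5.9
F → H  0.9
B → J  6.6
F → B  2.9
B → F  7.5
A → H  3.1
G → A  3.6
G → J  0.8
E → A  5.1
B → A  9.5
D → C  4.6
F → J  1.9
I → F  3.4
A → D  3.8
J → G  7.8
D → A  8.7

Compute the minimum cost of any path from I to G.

Shortest distances from I:
I: 0
F: 3.4  (via I)
H: 4.3  (via F)
J: 5.3  (via F)
A: 5.4  (via H)
B: 6.3  (via F)
D: 9.2  (via A)
G: 13.1  (via J)
Shortest route: I → F → J → G = 13.1.

13.1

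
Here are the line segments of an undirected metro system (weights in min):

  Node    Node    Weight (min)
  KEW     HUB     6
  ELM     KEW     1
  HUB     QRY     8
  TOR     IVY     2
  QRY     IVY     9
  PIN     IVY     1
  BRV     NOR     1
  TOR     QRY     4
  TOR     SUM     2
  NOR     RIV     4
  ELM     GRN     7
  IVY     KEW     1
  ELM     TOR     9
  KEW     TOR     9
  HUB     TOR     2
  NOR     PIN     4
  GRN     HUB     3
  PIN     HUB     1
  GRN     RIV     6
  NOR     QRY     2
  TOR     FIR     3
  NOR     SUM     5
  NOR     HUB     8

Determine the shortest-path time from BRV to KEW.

7 min

Shortest distances from BRV:
BRV: 0
NOR: 1  (via BRV)
QRY: 3  (via NOR)
PIN: 5  (via NOR)
RIV: 5  (via NOR)
SUM: 6  (via NOR)
IVY: 6  (via PIN)
HUB: 6  (via PIN)
TOR: 7  (via QRY)
KEW: 7  (via IVY)
Shortest route: BRV → NOR → PIN → IVY → KEW = 7 min.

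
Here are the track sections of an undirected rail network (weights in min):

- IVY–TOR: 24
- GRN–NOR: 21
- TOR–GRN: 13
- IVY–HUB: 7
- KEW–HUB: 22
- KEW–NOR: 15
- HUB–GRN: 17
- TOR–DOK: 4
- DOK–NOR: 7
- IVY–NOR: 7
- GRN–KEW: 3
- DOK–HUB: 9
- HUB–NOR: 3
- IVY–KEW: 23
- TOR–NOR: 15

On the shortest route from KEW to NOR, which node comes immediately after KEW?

NOR

Compare a few routes:
KEW → GRN → HUB → NOR: 3+17+3 = 23
KEW → NOR: 15 = 15
The minimum is 15 min via KEW → NOR.
So from KEW the first move is to NOR.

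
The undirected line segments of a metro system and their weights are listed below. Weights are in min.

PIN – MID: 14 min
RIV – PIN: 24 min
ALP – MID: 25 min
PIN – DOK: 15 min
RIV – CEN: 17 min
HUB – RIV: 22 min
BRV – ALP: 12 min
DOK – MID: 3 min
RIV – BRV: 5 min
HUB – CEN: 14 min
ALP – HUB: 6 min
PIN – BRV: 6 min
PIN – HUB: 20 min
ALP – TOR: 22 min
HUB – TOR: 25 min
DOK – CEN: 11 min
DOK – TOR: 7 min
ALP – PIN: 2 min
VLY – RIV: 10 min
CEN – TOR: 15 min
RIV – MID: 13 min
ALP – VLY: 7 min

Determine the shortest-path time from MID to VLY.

23 min

Enumerating some paths:
MID - DOK - PIN - ALP - VLY: 3+15+2+7 = 27
MID - RIV - BRV - PIN - ALP - VLY: 13+5+6+2+7 = 33
MID - RIV - VLY: 13+10 = 23
MID - ALP - VLY: 25+7 = 32
Cheapest is MID - RIV - VLY at 23 min.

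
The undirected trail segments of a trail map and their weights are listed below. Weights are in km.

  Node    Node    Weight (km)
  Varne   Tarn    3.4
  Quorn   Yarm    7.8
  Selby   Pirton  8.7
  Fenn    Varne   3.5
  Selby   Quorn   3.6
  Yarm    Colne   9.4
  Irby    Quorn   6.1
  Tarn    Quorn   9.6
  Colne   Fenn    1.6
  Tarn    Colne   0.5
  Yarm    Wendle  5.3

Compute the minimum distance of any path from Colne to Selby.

Shortest distances from Colne:
Colne: 0
Tarn: 0.5  (via Colne)
Fenn: 1.6  (via Colne)
Varne: 3.9  (via Tarn)
Yarm: 9.4  (via Colne)
Quorn: 10.1  (via Tarn)
Selby: 13.7  (via Quorn)
Shortest route: Colne → Tarn → Quorn → Selby = 13.7 km.

13.7 km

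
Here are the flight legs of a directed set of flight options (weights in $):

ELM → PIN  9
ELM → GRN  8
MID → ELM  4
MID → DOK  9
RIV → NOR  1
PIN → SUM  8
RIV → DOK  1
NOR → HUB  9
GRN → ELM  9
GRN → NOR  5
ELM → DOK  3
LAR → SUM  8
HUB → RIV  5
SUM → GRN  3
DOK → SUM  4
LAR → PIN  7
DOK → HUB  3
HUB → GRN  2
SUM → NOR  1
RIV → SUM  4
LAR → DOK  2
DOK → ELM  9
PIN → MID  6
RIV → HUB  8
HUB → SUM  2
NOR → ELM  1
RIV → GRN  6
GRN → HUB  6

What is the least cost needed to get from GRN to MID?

$21

Enumerating some paths:
GRN - NOR - ELM - PIN - MID: 5+1+9+6 = 21
GRN - ELM - PIN - MID: 9+9+6 = 24
The minimum is $21 via GRN - NOR - ELM - PIN - MID.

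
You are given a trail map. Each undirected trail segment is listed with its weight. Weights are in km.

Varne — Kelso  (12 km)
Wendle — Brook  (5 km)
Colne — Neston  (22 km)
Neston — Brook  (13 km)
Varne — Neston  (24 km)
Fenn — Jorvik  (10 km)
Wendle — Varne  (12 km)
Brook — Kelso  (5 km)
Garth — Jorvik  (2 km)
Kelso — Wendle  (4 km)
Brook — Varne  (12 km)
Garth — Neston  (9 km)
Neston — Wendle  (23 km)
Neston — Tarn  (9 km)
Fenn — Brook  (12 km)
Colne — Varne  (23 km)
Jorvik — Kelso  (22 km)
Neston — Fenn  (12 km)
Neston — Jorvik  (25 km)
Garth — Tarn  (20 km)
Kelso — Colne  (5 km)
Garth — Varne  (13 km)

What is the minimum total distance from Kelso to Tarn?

Candidate routes:
Kelso - Wendle - Brook - Neston - Tarn: 4+5+13+9 = 31
Kelso - Wendle - Neston - Tarn: 4+23+9 = 36
Kelso - Brook - Neston - Tarn: 5+13+9 = 27
Cheapest is Kelso - Brook - Neston - Tarn at 27 km.

27 km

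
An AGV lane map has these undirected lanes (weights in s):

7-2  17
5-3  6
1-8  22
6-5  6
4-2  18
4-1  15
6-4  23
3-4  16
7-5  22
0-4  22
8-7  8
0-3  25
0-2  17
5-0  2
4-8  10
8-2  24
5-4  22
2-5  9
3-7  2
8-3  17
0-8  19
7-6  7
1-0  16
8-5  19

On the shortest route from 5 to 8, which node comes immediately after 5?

Compare a few routes:
5–8: 19 = 19
5–3–7–8: 6+2+8 = 16
The minimum is 16 s via 5–3–7–8.
So from 5 the first move is to 3.

3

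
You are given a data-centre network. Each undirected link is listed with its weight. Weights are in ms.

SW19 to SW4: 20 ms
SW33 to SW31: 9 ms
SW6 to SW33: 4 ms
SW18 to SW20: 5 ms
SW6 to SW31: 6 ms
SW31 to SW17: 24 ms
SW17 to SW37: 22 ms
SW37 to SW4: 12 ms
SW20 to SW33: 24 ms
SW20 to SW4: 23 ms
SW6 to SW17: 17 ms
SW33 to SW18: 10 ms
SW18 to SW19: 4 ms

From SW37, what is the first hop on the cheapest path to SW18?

Candidate routes:
SW37 - SW17 - SW6 - SW31 - SW33 - SW18: 22+17+6+9+10 = 64
SW37 - SW4 - SW20 - SW18: 12+23+5 = 40
SW37 - SW4 - SW19 - SW18: 12+20+4 = 36
SW37 - SW17 - SW6 - SW33 - SW18: 22+17+4+10 = 53
The minimum is 36 ms via SW37 - SW4 - SW19 - SW18.
So from SW37 the first move is to SW4.

SW4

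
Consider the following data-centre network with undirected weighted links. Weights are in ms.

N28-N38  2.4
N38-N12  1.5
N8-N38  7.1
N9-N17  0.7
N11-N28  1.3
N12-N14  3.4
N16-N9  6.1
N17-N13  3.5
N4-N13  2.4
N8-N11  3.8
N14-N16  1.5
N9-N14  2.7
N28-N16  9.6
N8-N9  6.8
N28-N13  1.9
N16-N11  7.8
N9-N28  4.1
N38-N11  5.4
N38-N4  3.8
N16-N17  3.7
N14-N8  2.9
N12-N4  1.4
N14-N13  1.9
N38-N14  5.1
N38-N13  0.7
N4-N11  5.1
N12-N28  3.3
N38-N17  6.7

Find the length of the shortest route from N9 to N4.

Compare a few routes:
N9 → N14 → N13 → N4: 2.7+1.9+2.4 = 7
N9 → N14 → N12 → N4: 2.7+3.4+1.4 = 7.5
N9 → N17 → N13 → N4: 0.7+3.5+2.4 = 6.6
Cheapest is N9 → N17 → N13 → N4 at 6.6 ms.

6.6 ms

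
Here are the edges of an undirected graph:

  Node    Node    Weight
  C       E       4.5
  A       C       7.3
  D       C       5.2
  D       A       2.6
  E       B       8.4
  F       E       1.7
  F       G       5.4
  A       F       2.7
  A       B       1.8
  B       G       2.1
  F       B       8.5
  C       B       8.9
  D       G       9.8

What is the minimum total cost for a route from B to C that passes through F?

Shortest B→F: B → A → F = 4.5
Best F to C: F → E → C costing 6.2
Total via F: 4.5 + 6.2 = 10.7.

10.7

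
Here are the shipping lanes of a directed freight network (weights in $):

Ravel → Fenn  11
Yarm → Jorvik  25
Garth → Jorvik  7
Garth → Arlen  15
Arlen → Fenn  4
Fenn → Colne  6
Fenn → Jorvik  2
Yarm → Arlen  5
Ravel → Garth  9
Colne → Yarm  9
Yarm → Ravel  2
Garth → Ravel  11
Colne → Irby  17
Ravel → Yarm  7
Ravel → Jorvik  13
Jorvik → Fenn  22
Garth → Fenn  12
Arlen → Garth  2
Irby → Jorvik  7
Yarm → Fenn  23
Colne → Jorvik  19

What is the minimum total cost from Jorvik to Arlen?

$42

Enumerating some paths:
Jorvik → Fenn → Colne → Yarm → Arlen: 22+6+9+5 = 42
Jorvik → Fenn → Colne → Yarm → Ravel → Garth → Arlen: 22+6+9+2+9+15 = 63
The minimum is $42 via Jorvik → Fenn → Colne → Yarm → Arlen.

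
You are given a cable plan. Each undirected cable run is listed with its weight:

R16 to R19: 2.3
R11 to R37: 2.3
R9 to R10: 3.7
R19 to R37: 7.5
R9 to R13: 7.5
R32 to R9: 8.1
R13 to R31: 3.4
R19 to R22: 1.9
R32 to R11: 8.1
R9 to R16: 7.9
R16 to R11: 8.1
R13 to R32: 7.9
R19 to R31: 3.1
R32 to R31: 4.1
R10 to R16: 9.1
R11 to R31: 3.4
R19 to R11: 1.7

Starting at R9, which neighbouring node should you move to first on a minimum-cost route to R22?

R16

Compare a few routes:
R9–R16–R19–R22: 7.9+2.3+1.9 = 12.1
R9–R13–R31–R19–R22: 7.5+3.4+3.1+1.9 = 15.9
Cheapest is R9–R16–R19–R22 at 12.1.
So from R9 the first move is to R16.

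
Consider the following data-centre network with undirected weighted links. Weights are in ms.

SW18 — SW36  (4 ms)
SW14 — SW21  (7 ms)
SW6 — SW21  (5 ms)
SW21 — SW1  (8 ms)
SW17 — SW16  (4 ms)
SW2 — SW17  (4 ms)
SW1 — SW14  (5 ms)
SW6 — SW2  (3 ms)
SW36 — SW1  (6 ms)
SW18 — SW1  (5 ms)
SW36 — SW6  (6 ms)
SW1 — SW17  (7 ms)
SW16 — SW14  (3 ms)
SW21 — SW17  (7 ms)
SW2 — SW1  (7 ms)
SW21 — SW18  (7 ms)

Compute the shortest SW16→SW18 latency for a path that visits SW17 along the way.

16 ms

Best SW16 to SW17: SW16 → SW17 costing 4
Best SW17 to SW18: SW17 → SW1 → SW18 costing 12
Total via SW17: 4 + 12 = 16 ms.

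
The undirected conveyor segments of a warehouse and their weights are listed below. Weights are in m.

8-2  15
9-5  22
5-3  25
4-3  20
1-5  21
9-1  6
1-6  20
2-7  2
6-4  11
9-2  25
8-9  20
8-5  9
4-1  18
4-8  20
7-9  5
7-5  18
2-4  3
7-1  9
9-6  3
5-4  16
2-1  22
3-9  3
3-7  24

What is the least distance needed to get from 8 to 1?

Settle nodes by increasing distance from 8:
8: 0
5: 9  (via 8)
2: 15  (via 8)
7: 17  (via 2)
4: 18  (via 2)
9: 20  (via 8)
3: 23  (via 9)
6: 23  (via 9)
1: 26  (via 7)
Shortest route: 8–2–7–1 = 26 m.

26 m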